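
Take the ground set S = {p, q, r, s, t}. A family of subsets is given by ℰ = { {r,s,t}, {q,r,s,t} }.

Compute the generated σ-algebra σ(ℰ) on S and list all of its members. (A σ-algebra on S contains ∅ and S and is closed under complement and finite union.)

σ(ℰ) (8 sets): { {}, {p}, {q}, {p,q}, {r,s,t}, {p,r,s,t}, {q,r,s,t}, S }

Working:
Seed the family with ℰ together with ∅ and S: { {}, {r,s,t}, {q,r,s,t}, S }.
Iteration 1: 2 new —
  {p}  = S∖{q,r,s,t}
  {p,q}  = S∖{r,s,t}
  — 6 sets.
Iteration 2: 1 new —
  {p,r,s,t}  = {r,s,t} ∪ {p}
  — 7 sets.
Iteration 3: +1 →
  {q}  = S∖{p,r,s,t}
  — 8 sets.
Iteration 4: stable.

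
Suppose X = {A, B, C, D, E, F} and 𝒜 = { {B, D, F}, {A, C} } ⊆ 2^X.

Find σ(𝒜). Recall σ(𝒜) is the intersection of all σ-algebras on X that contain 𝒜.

σ(𝒜) = { {}, {E}, {A, C}, {A, C, E}, {B, D, F}, {B, D, E, F}, {A, B, C, D, F}, X }

Derivation:
Seed the family with 𝒜 together with ∅ and X: { {}, {A, C}, {B, D, F}, X }.
Iteration 1: +3 →
  {A, C, E}  = {B, D, F}ᶜ
  {B, D, E, F}  = {A, C}ᶜ
  {A, B, C, D, F}  = {B, D, F} ∪ {A, C}
  [7 total]
Iteration 2. New:
  {E}  = {A, B, C, D, F}ᶜ
  [8 total]
Iteration 3: no new sets; the family is a σ-algebra.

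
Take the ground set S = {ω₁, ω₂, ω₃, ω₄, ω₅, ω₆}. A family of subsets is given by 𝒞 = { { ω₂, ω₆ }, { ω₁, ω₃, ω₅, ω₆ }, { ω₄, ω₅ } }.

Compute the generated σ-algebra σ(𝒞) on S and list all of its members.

Initial family (5 sets): { {}, { ω₂, ω₆ }, { ω₄, ω₅ }, { ω₁, ω₃, ω₅, ω₆ }, S }.
Step 1. New:
  { ω₂, ω₄ }  = { ω₁, ω₃, ω₅, ω₆ }ᶜ
  { ω₁, ω₂, ω₃, ω₆ }  = { ω₄, ω₅ }ᶜ
  { ω₁, ω₃, ω₄, ω₅ }  = { ω₂, ω₆ }ᶜ
  { ω₂, ω₄, ω₅, ω₆ }  = { ω₄, ω₅ } ∪ { ω₂, ω₆ }
  { ω₁, ω₂, ω₃, ω₅, ω₆ }  = { ω₁, ω₃, ω₅, ω₆ } ∪ { ω₂, ω₆ }
  { ω₁, ω₃, ω₄, ω₅, ω₆ }  = { ω₄, ω₅ } ∪ { ω₁, ω₃, ω₅, ω₆ }
  |family| = 11
Step 2 adds 7:
  { ω₂ }  = { ω₁, ω₃, ω₄, ω₅, ω₆ }ᶜ
  { ω₄ }  = { ω₁, ω₂, ω₃, ω₅, ω₆ }ᶜ
  { ω₁, ω₃ }  = { ω₂, ω₄, ω₅, ω₆ }ᶜ
  { ω₂, ω₄, ω₅ }  = { ω₄, ω₅ } ∪ { ω₂, ω₄ }
  { ω₂, ω₄, ω₆ }  = { ω₂, ω₆ } ∪ { ω₂, ω₄ }
  { ω₁, ω₂, ω₃, ω₄, ω₅ }  = { ω₁, ω₃, ω₄, ω₅ } ∪ { ω₂, ω₄ }
  { ω₁, ω₂, ω₃, ω₄, ω₆ }  = { ω₁, ω₂, ω₃, ω₆ } ∪ { ω₂, ω₄ }
  |family| = 18
Step 3 (7 new):
  { ω₅ }  = { ω₁, ω₂, ω₃, ω₄, ω₆ }ᶜ
  { ω₆ }  = { ω₁, ω₂, ω₃, ω₄, ω₅ }ᶜ
  { ω₁, ω₂, ω₃ }  = { ω₁, ω₃ } ∪ { ω₂ }
  { ω₁, ω₃, ω₄ }  = { ω₁, ω₃ } ∪ { ω₄ }
  { ω₁, ω₃, ω₅ }  = { ω₂, ω₄, ω₆ }ᶜ
  { ω₁, ω₃, ω₆ }  = { ω₂, ω₄, ω₅ }ᶜ
  { ω₁, ω₂, ω₃, ω₄ }  = { ω₁, ω₃ } ∪ { ω₂, ω₄ }
  |family| = 25
Step 4 adds 7:
  { ω₂, ω₅ }  = { ω₂ } ∪ { ω₅ }
  { ω₄, ω₆ }  = { ω₆ } ∪ { ω₄ }
  { ω₅, ω₆ }  = { ω₁, ω₂, ω₃, ω₄ }ᶜ
  { ω₂, ω₅, ω₆ }  = { ω₁, ω₃, ω₄ }ᶜ
  { ω₄, ω₅, ω₆ }  = { ω₁, ω₂, ω₃ }ᶜ
  { ω₁, ω₂, ω₃, ω₅ }  = { ω₁, ω₂, ω₃ } ∪ { ω₁, ω₃, ω₅ }
  { ω₁, ω₃, ω₄, ω₆ }  = { ω₁, ω₃, ω₆ } ∪ { ω₁, ω₃, ω₄ }
  |family| = 32
After Step 5 the family is unchanged; done.

Hence σ(𝒞) has 32 members: { {}, { ω₂ }, { ω₄ }, { ω₅ }, { ω₆ }, { ω₁, ω₃ }, { ω₂, ω₄ }, { ω₂, ω₅ }, { ω₂, ω₆ }, { ω₄, ω₅ }, { ω₄, ω₆ }, { ω₅, ω₆ }, { ω₁, ω₂, ω₃ }, { ω₁, ω₃, ω₄ }, { ω₁, ω₃, ω₅ }, { ω₁, ω₃, ω₆ }, { ω₂, ω₄, ω₅ }, { ω₂, ω₄, ω₆ }, { ω₂, ω₅, ω₆ }, { ω₄, ω₅, ω₆ }, { ω₁, ω₂, ω₃, ω₄ }, { ω₁, ω₂, ω₃, ω₅ }, { ω₁, ω₂, ω₃, ω₆ }, { ω₁, ω₃, ω₄, ω₅ }, { ω₁, ω₃, ω₄, ω₆ }, { ω₁, ω₃, ω₅, ω₆ }, { ω₂, ω₄, ω₅, ω₆ }, { ω₁, ω₂, ω₃, ω₄, ω₅ }, { ω₁, ω₂, ω₃, ω₄, ω₆ }, { ω₁, ω₂, ω₃, ω₅, ω₆ }, { ω₁, ω₃, ω₄, ω₅, ω₆ }, S }.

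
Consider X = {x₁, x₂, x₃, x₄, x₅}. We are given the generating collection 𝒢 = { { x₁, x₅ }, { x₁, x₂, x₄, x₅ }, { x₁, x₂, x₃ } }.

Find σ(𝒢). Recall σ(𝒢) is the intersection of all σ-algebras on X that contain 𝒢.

σ(𝒢) (32 sets): { ∅, { x₁ }, { x₂ }, { x₃ }, { x₄ }, { x₅ }, { x₁, x₂ }, { x₁, x₃ }, { x₁, x₄ }, { x₁, x₅ }, { x₂, x₃ }, { x₂, x₄ }, { x₂, x₅ }, { x₃, x₄ }, { x₃, x₅ }, { x₄, x₅ }, { x₁, x₂, x₃ }, { x₁, x₂, x₄ }, { x₁, x₂, x₅ }, { x₁, x₃, x₄ }, { x₁, x₃, x₅ }, { x₁, x₄, x₅ }, { x₂, x₃, x₄ }, { x₂, x₃, x₅ }, { x₂, x₄, x₅ }, { x₃, x₄, x₅ }, { x₁, x₂, x₃, x₄ }, { x₁, x₂, x₃, x₅ }, { x₁, x₂, x₄, x₅ }, { x₁, x₃, x₄, x₅ }, { x₂, x₃, x₄, x₅ }, X }

Working:
Begin from { ∅, { x₁, x₅ }, { x₁, x₂, x₃ }, { x₁, x₂, x₄, x₅ }, X } (that is, 𝒢 plus ∅ and X).
Pass 1: +4 →
  { x₃ }  = ᶜ of { x₁, x₂, x₄, x₅ }
  { x₄, x₅ }  = ᶜ of { x₁, x₂, x₃ }
  { x₂, x₃, x₄ }  = ᶜ of { x₁, x₅ }
  { x₁, x₂, x₃, x₅ }  = { x₁, x₂, x₃ } ∪ { x₁, x₅ }
Pass 2 (6 new):
  { x₄ }  = ᶜ of { x₁, x₂, x₃, x₅ }
  { x₁, x₃, x₅ }  = { x₃ } ∪ { x₁, x₅ }
  { x₁, x₄, x₅ }  = { x₄, x₅ } ∪ { x₁, x₅ }
  { x₃, x₄, x₅ }  = { x₄, x₅ } ∪ { x₃ }
  { x₁, x₂, x₃, x₄ }  = { x₁, x₂, x₃ } ∪ { x₂, x₃, x₄ }
  { x₂, x₃, x₄, x₅ }  = { x₂, x₃, x₄ } ∪ { x₄, x₅ }
Pass 3: 7 new —
  { x₁ }  = ᶜ of { x₂, x₃, x₄, x₅ }
  { x₅ }  = ᶜ of { x₁, x₂, x₃, x₄ }
  { x₁, x₂ }  = ᶜ of { x₃, x₄, x₅ }
  { x₂, x₃ }  = ᶜ of { x₁, x₄, x₅ }
  { x₂, x₄ }  = ᶜ of { x₁, x₃, x₅ }
  { x₃, x₄ }  = { x₃ } ∪ { x₄ }
  { x₁, x₃, x₄, x₅ }  = { x₄, x₅ } ∪ { x₁, x₃, x₅ }
Pass 4 (9 new):
  { x₂ }  = ᶜ of { x₁, x₃, x₄, x₅ }
  { x₁, x₃ }  = { x₃ } ∪ { x₁ }
  { x₁, x₄ }  = { x₄ } ∪ { x₁ }
  { x₃, x₅ }  = { x₅ } ∪ { x₃ }
  { x₁, x₂, x₄ }  = { x₂, x₄ } ∪ { x₁, x₂ }
  { x₁, x₂, x₅ }  = ᶜ of { x₃, x₄ }
  { x₁, x₃, x₄ }  = { x₃, x₄ } ∪ { x₁ }
  { x₂, x₃, x₅ }  = { x₅ } ∪ { x₂, x₃ }
  { x₂, x₄, x₅ }  = { x₄, x₅ } ∪ { x₂, x₄ }
Pass 5 adds 1:
  { x₂, x₅ }  = ᶜ of { x₁, x₃, x₄ }
Pass 6: no new sets; the family is a σ-algebra.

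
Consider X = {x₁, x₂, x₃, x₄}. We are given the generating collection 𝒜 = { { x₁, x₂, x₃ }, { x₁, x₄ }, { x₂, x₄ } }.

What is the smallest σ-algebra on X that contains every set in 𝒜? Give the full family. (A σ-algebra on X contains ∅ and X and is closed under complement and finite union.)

Take S₀ = 𝒜 ∪ {∅, X} = { {  }, { x₁, x₄ }, { x₂, x₄ }, { x₁, x₂, x₃ }, X }.
Step 1: 4 new —
  { x₄ }  = { x₁, x₂, x₃ }ᶜ
  { x₁, x₃ }  = { x₂, x₄ }ᶜ
  { x₂, x₃ }  = { x₁, x₄ }ᶜ
  { x₁, x₂, x₄ }  = { x₁, x₄ } ∪ { x₂, x₄ }
  (now 9)
Step 2: +3 →
  { x₃ }  = { x₁, x₂, x₄ }ᶜ
  { x₁, x₃, x₄ }  = { x₁, x₄ } ∪ { x₁, x₃ }
  { x₂, x₃, x₄ }  = { x₂, x₃ } ∪ { x₄ }
  (now 12)
Step 3 (3 new):
  { x₁ }  = { x₂, x₃, x₄ }ᶜ
  { x₂ }  = { x₁, x₃, x₄ }ᶜ
  { x₃, x₄ }  = { x₃ } ∪ { x₄ }
  (now 15)
Step 4: +1 →
  { x₁, x₂ }  = { x₃, x₄ }ᶜ
  (now 16)
Step 5: closed — nothing new.

Hence σ(𝒜) has 16 members: { {  }, { x₁ }, { x₂ }, { x₃ }, { x₄ }, { x₁, x₂ }, { x₁, x₃ }, { x₁, x₄ }, { x₂, x₃ }, { x₂, x₄ }, { x₃, x₄ }, { x₁, x₂, x₃ }, { x₁, x₂, x₄ }, { x₁, x₃, x₄ }, { x₂, x₃, x₄ }, X }.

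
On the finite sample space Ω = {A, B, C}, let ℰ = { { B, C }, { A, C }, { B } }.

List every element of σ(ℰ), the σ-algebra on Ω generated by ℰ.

Answer: σ(ℰ) = { {}, { A }, { B }, { C }, { A, B }, { A, C }, { B, C }, Ω }

Trace:
Start: ℰ ∪ {∅, Ω} = { {}, { B }, { A, C }, { B, C }, Ω }.
Pass 1 adds 1:
  { A }  = complement { B, C }
  |family| = 6
Pass 2: +1 →
  { A, B }  = { B } ∪ { A }
  |family| = 7
Pass 3. New:
  { C }  = complement { A, B }
  |family| = 8
Pass 4: closed — nothing new.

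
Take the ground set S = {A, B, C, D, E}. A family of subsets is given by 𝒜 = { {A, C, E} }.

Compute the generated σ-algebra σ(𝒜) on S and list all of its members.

Start: 𝒜 ∪ {∅, S} = { {}, {A, C, E}, S }.
Pass 1 adds 1:
  {B, D}  = ᶜ of {A, C, E}
  [4 total]
Pass 2: closed — nothing new.

σ(𝒜) = { {}, {B, D}, {A, C, E}, S }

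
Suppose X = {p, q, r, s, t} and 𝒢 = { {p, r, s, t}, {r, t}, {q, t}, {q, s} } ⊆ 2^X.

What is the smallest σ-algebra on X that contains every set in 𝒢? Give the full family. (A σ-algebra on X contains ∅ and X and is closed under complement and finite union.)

Answer: σ(𝒢) = { {}, {p}, {q}, {r}, {s}, {t}, {p, q}, {p, r}, {p, s}, {p, t}, {q, r}, {q, s}, {q, t}, {r, s}, {r, t}, {s, t}, {p, q, r}, {p, q, s}, {p, q, t}, {p, r, s}, {p, r, t}, {p, s, t}, {q, r, s}, {q, r, t}, {q, s, t}, {r, s, t}, {p, q, r, s}, {p, q, r, t}, {p, q, s, t}, {p, r, s, t}, {q, r, s, t}, X }

Check:
Take S₀ = 𝒢 ∪ {∅, X} = { {}, {q, s}, {q, t}, {r, t}, {p, r, s, t}, X }.
Iteration 1: +7 →
  {q}  = complement {p, r, s, t}
  {p, q, s}  = complement {r, t}
  {p, r, s}  = complement {q, t}
  {p, r, t}  = complement {q, s}
  {q, r, t}  = {q, t} ∪ {r, t}
  {q, s, t}  = {q, t} ∪ {q, s}
  {q, r, s, t}  = {r, t} ∪ {q, s}
  (now 13)
Iteration 2: +6 →
  {p}  = complement {q, r, s, t}
  {p, r}  = complement {q, s, t}
  {p, s}  = complement {q, r, t}
  {p, q, r, s}  = {q} ∪ {p, r, s}
  {p, q, r, t}  = {q, t} ∪ {p, r, t}
  {p, q, s, t}  = {q, t} ∪ {p, q, s}
  (now 19)
Iteration 3. New:
  {r}  = complement {p, q, s, t}
  {s}  = complement {p, q, r, t}
  {t}  = complement {p, q, r, s}
  {p, q}  = {q} ∪ {p}
  {p, q, r}  = {q} ∪ {p, r}
  {p, q, t}  = {q, t} ∪ {p}
  (now 25)
Iteration 4: 7 new —
  {p, t}  = {t} ∪ {p}
  {q, r}  = {q} ∪ {r}
  {r, s}  = complement {p, q, t}
  {s, t}  = complement {p, q, r}
  {p, s, t}  = {t} ∪ {p, s}
  {q, r, s}  = {r} ∪ {q, s}
  {r, s, t}  = complement {p, q}
  (now 32)
Iteration 5: already closed under ᶜ and ∪.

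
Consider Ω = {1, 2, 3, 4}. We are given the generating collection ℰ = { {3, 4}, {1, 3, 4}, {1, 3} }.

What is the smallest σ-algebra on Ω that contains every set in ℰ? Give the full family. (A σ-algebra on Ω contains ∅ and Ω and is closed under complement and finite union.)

Answer: σ(ℰ) = { {}, {1}, {2}, {3}, {4}, {1, 2}, {1, 3}, {1, 4}, {2, 3}, {2, 4}, {3, 4}, {1, 2, 3}, {1, 2, 4}, {1, 3, 4}, {2, 3, 4}, Ω }

Working:
Seed the family with ℰ together with ∅ and Ω: { {}, {1, 3}, {3, 4}, {1, 3, 4}, Ω }.
Pass 1: 3 new —
  {2}  = Ω∖{1, 3, 4}
  {1, 2}  = Ω∖{3, 4}
  {2, 4}  = Ω∖{1, 3}
Pass 2: 3 new —
  {1, 2, 3}  = {2} ∪ {1, 3}
  {1, 2, 4}  = {1, 2} ∪ {2, 4}
  {2, 3, 4}  = {2} ∪ {3, 4}
Pass 3: +3 →
  {1}  = Ω∖{2, 3, 4}
  {3}  = Ω∖{1, 2, 4}
  {4}  = Ω∖{1, 2, 3}
Pass 4: 2 new —
  {1, 4}  = {4} ∪ {1}
  {2, 3}  = {3} ∪ {2}
Pass 5: stable.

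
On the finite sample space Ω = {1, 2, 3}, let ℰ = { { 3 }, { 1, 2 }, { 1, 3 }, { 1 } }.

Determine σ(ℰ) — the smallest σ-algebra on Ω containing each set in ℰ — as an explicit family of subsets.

Initial family (6 sets): { {}, { 1 }, { 3 }, { 1, 2 }, { 1, 3 }, Ω }.
Step 1: +2 →
  { 2 }  = Ω∖{ 1, 3 }
  { 2, 3 }  = Ω∖{ 1 }
Step 2: already closed under ᶜ and ∪.

|σ(ℰ)| = 8.  σ(ℰ) = { {}, { 1 }, { 2 }, { 3 }, { 1, 2 }, { 1, 3 }, { 2, 3 }, Ω }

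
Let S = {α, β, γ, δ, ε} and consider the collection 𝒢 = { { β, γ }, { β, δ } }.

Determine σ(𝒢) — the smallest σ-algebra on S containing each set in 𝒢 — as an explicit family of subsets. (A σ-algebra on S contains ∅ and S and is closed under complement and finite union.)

|σ(𝒢)| = 16.  σ(𝒢) = { {}, { β }, { γ }, { δ }, { α, ε }, { β, γ }, { β, δ }, { γ, δ }, { α, β, ε }, { α, γ, ε }, { α, δ, ε }, { β, γ, δ }, { α, β, γ, ε }, { α, β, δ, ε }, { α, γ, δ, ε }, S }

Derivation:
Start: 𝒢 ∪ {∅, S} = { {}, { β, γ }, { β, δ }, S }.
Step 1: +3 →
  { α, γ, ε }  = complement { β, δ }
  { α, δ, ε }  = complement { β, γ }
  { β, γ, δ }  = { β, γ } ∪ { β, δ }
  (now 7)
Step 2: +4 →
  { α, ε }  = complement { β, γ, δ }
  { α, β, γ, ε }  = { β, γ } ∪ { α, γ, ε }
  { α, β, δ, ε }  = { α, δ, ε } ∪ { β, δ }
  { α, γ, δ, ε }  = { α, δ, ε } ∪ { α, γ, ε }
  (now 11)
Step 3: +3 →
  { β }  = complement { α, γ, δ, ε }
  { γ }  = complement { α, β, δ, ε }
  { δ }  = complement { α, β, γ, ε }
  (now 14)
Step 4. New:
  { γ, δ }  = { γ } ∪ { δ }
  { α, β, ε }  = { α, ε } ∪ { β }
  (now 16)
After Step 5 the family is unchanged; done.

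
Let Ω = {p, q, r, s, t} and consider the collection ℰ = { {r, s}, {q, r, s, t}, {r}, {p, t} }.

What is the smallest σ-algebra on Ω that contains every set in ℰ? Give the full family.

Begin from { {}, {r}, {p, t}, {r, s}, {q, r, s, t}, Ω } (that is, ℰ plus ∅ and Ω).
Pass 1 (6 new):
  {p}  = Ω∖{q, r, s, t}
  {p, q, t}  = Ω∖{r, s}
  {p, r, t}  = {r} ∪ {p, t}
  {q, r, s}  = Ω∖{p, t}
  {p, q, s, t}  = Ω∖{r}
  {p, r, s, t}  = {r, s} ∪ {p, t}
Pass 2: 6 new —
  {q}  = Ω∖{p, r, s, t}
  {p, r}  = {r} ∪ {p}
  {q, s}  = Ω∖{p, r, t}
  {p, r, s}  = {r, s} ∪ {p}
  {p, q, r, s}  = {q, r, s} ∪ {p}
  {p, q, r, t}  = {p, r, t} ∪ {p, q, t}
Pass 3: +8 →
  {s}  = Ω∖{p, q, r, t}
  {t}  = Ω∖{p, q, r, s}
  {p, q}  = {q} ∪ {p}
  {q, r}  = {r} ∪ {q}
  {q, t}  = Ω∖{p, r, s}
  {p, q, r}  = {p, r} ∪ {q}
  {p, q, s}  = {q, s} ∪ {p}
  {q, s, t}  = Ω∖{p, r}
Pass 4: +6 →
  {p, s}  = {s} ∪ {p}
  {r, t}  = Ω∖{p, q, s}
  {s, t}  = Ω∖{p, q, r}
  {p, s, t}  = Ω∖{q, r}
  {q, r, t}  = {q, t} ∪ {r}
  {r, s, t}  = Ω∖{p, q}
Pass 5: stable.

Hence σ(ℰ) has 32 members: { {}, {p}, {q}, {r}, {s}, {t}, {p, q}, {p, r}, {p, s}, {p, t}, {q, r}, {q, s}, {q, t}, {r, s}, {r, t}, {s, t}, {p, q, r}, {p, q, s}, {p, q, t}, {p, r, s}, {p, r, t}, {p, s, t}, {q, r, s}, {q, r, t}, {q, s, t}, {r, s, t}, {p, q, r, s}, {p, q, r, t}, {p, q, s, t}, {p, r, s, t}, {q, r, s, t}, Ω }.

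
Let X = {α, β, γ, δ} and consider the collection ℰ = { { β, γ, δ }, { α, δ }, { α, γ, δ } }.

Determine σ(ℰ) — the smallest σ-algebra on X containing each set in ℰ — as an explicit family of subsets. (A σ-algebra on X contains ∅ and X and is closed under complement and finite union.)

Answer: σ(ℰ) = { {  }, { α }, { β }, { γ }, { δ }, { α, β }, { α, γ }, { α, δ }, { β, γ }, { β, δ }, { γ, δ }, { α, β, γ }, { α, β, δ }, { α, γ, δ }, { β, γ, δ }, X }

Working:
Initial family (5 sets): { {  }, { α, δ }, { α, γ, δ }, { β, γ, δ }, X }.
Step 1: 3 new —
  { α }  = X∖{ β, γ, δ }
  { β }  = X∖{ α, γ, δ }
  { β, γ }  = X∖{ α, δ }
  (now 8)
Step 2. New:
  { α, β }  = { β } ∪ { α }
  { α, β, γ }  = { β, γ } ∪ { α }
  { α, β, δ }  = { β } ∪ { α, δ }
  (now 11)
Step 3: 3 new —
  { γ }  = X∖{ α, β, δ }
  { δ }  = X∖{ α, β, γ }
  { γ, δ }  = X∖{ α, β }
  (now 14)
Step 4 (2 new):
  { α, γ }  = { γ } ∪ { α }
  { β, δ }  = { δ } ∪ { β }
  (now 16)
Step 5: closed — nothing new.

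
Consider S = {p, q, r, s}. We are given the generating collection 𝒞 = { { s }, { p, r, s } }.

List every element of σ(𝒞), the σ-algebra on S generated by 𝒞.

σ(𝒞) = { {}, { q }, { s }, { p, r }, { q, s }, { p, q, r }, { p, r, s }, S }

Working:
Seed the family with 𝒞 together with ∅ and S: { {}, { s }, { p, r, s }, S }.
Pass 1. New:
  { q }  = ᶜ of { p, r, s }
  { p, q, r }  = ᶜ of { s }
Pass 2: 1 new —
  { q, s }  = { s } ∪ { q }
Pass 3. New:
  { p, r }  = ᶜ of { q, s }
Pass 4: closed — nothing new.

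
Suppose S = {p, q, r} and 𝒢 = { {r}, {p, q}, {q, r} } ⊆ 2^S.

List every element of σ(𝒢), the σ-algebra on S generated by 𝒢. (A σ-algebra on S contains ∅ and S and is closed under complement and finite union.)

Answer: σ(𝒢) = { {}, {p}, {q}, {r}, {p, q}, {p, r}, {q, r}, S }

Derivation:
Initial family (5 sets): { {}, {r}, {p, q}, {q, r}, S }.
Pass 1: 1 new —
  {p}  = S∖{q, r}
  (now 6)
Pass 2: +1 →
  {p, r}  = {r} ∪ {p}
  (now 7)
Pass 3 (1 new):
  {q}  = S∖{p, r}
  (now 8)
Pass 4: no new sets; the family is a σ-algebra.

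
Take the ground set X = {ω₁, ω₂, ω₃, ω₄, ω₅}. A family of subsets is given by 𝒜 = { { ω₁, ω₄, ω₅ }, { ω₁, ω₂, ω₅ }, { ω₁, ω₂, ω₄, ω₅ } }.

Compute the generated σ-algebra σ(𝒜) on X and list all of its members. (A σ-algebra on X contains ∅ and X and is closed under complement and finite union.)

Start: 𝒜 ∪ {∅, X} = { {  }, { ω₁, ω₂, ω₅ }, { ω₁, ω₄, ω₅ }, { ω₁, ω₂, ω₄, ω₅ }, X }.
Pass 1. New:
  { ω₃ }  = X∖{ ω₁, ω₂, ω₄, ω₅ }
  { ω₂, ω₃ }  = X∖{ ω₁, ω₄, ω₅ }
  { ω₃, ω₄ }  = X∖{ ω₁, ω₂, ω₅ }
Pass 2 adds 3:
  { ω₂, ω₃, ω₄ }  = { ω₃, ω₄ } ∪ { ω₂, ω₃ }
  { ω₁, ω₂, ω₃, ω₅ }  = { ω₃ } ∪ { ω₁, ω₂, ω₅ }
  { ω₁, ω₃, ω₄, ω₅ }  = { ω₁, ω₄, ω₅ } ∪ { ω₃ }
Pass 3: 3 new —
  { ω₂ }  = X∖{ ω₁, ω₃, ω₄, ω₅ }
  { ω₄ }  = X∖{ ω₁, ω₂, ω₃, ω₅ }
  { ω₁, ω₅ }  = X∖{ ω₂, ω₃, ω₄ }
Pass 4: +2 →
  { ω₂, ω₄ }  = { ω₄ } ∪ { ω₂ }
  { ω₁, ω₃, ω₅ }  = { ω₃ } ∪ { ω₁, ω₅ }
Pass 5: stable.

Hence σ(𝒜) has 16 members: { {  }, { ω₂ }, { ω₃ }, { ω₄ }, { ω₁, ω₅ }, { ω₂, ω₃ }, { ω₂, ω₄ }, { ω₃, ω₄ }, { ω₁, ω₂, ω₅ }, { ω₁, ω₃, ω₅ }, { ω₁, ω₄, ω₅ }, { ω₂, ω₃, ω₄ }, { ω₁, ω₂, ω₃, ω₅ }, { ω₁, ω₂, ω₄, ω₅ }, { ω₁, ω₃, ω₄, ω₅ }, X }.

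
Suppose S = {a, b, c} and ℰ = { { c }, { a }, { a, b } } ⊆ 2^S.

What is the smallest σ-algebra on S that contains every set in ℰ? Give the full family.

Initial family (5 sets): { ∅, { a }, { c }, { a, b }, S }.
Round 1: 2 new —
  { a, c }  = { c } ∪ { a }
  { b, c }  = S∖{ a }
  [7 total]
Round 2: 1 new —
  { b }  = S∖{ a, c }
  [8 total]
Round 3: already closed under ᶜ and ∪.

Therefore σ(ℰ) = { ∅, { a }, { b }, { c }, { a, b }, { a, c }, { b, c }, S } (|σ(ℰ)| = 8).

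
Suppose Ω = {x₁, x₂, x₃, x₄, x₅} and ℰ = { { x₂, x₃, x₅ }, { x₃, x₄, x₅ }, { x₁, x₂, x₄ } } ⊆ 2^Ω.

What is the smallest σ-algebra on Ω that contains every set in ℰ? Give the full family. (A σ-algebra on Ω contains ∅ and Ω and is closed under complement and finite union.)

|σ(ℰ)| = 16.  σ(ℰ) = { ∅, { x₁ }, { x₂ }, { x₄ }, { x₁, x₂ }, { x₁, x₄ }, { x₂, x₄ }, { x₃, x₅ }, { x₁, x₂, x₄ }, { x₁, x₃, x₅ }, { x₂, x₃, x₅ }, { x₃, x₄, x₅ }, { x₁, x₂, x₃, x₅ }, { x₁, x₃, x₄, x₅ }, { x₂, x₃, x₄, x₅ }, Ω }

Derivation:
Begin from { ∅, { x₁, x₂, x₄ }, { x₂, x₃, x₅ }, { x₃, x₄, x₅ }, Ω } (that is, ℰ plus ∅ and Ω).
Step 1: +4 →
  { x₁, x₂ }  = Ω∖{ x₃, x₄, x₅ }
  { x₁, x₄ }  = Ω∖{ x₂, x₃, x₅ }
  { x₃, x₅ }  = Ω∖{ x₁, x₂, x₄ }
  { x₂, x₃, x₄, x₅ }  = { x₃, x₄, x₅ } ∪ { x₂, x₃, x₅ }
  |family| = 9
Step 2: 3 new —
  { x₁ }  = Ω∖{ x₂, x₃, x₄, x₅ }
  { x₁, x₂, x₃, x₅ }  = { x₁, x₂ } ∪ { x₂, x₃, x₅ }
  { x₁, x₃, x₄, x₅ }  = { x₃, x₄, x₅ } ∪ { x₁, x₄ }
  |family| = 12
Step 3: 3 new —
  { x₂ }  = Ω∖{ x₁, x₃, x₄, x₅ }
  { x₄ }  = Ω∖{ x₁, x₂, x₃, x₅ }
  { x₁, x₃, x₅ }  = { x₃, x₅ } ∪ { x₁ }
  |family| = 15
Step 4. New:
  { x₂, x₄ }  = Ω∖{ x₁, x₃, x₅ }
  |family| = 16
Step 5: no new sets; the family is a σ-algebra.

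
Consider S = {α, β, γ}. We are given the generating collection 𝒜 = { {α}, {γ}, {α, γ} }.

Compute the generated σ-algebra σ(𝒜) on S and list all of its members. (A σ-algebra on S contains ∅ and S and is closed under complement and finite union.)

σ(𝒜) (8 sets): { {}, {α}, {β}, {γ}, {α, β}, {α, γ}, {β, γ}, S }

Derivation:
Start: 𝒜 ∪ {∅, S} = { {}, {α}, {γ}, {α, γ}, S }.
Pass 1: +3 →
  {β}  = ᶜ of {α, γ}
  {α, β}  = ᶜ of {γ}
  {β, γ}  = ᶜ of {α}
  (now 8)
After Pass 2 the family is unchanged; done.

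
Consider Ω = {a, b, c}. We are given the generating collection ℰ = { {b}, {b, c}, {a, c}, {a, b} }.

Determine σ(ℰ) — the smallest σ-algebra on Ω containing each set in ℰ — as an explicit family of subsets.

Answer: σ(ℰ) = { ∅, {a}, {b}, {c}, {a, b}, {a, c}, {b, c}, Ω }

Working:
Seed the family with ℰ together with ∅ and Ω: { ∅, {b}, {a, b}, {a, c}, {b, c}, Ω }.
Round 1: 2 new —
  {a}  = Ω∖{b, c}
  {c}  = Ω∖{a, b}
  — 8 sets.
After Round 2 the family is unchanged; done.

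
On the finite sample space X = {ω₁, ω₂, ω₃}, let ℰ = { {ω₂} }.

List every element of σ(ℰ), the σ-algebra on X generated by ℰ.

|σ(ℰ)| = 4.  σ(ℰ) = { {}, {ω₂}, {ω₁, ω₃}, X }

Trace:
Begin from { {}, {ω₂}, X } (that is, ℰ plus ∅ and X).
Iteration 1. New:
  {ω₁, ω₃}  = complement {ω₂}
  — 4 sets.
After Iteration 2 the family is unchanged; done.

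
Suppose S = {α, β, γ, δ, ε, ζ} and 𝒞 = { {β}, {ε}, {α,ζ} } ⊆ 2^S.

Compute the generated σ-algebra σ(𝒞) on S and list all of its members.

Answer: σ(𝒞) = { ∅, {β}, {ε}, {α,ζ}, {β,ε}, {γ,δ}, {α,β,ζ}, {α,ε,ζ}, {β,γ,δ}, {γ,δ,ε}, {α,β,ε,ζ}, {α,γ,δ,ζ}, {β,γ,δ,ε}, {α,β,γ,δ,ζ}, {α,γ,δ,ε,ζ}, S }

Working:
Start: 𝒞 ∪ {∅, S} = { ∅, {β}, {ε}, {α,ζ}, S }.
Iteration 1 adds 6:
  {β,ε}  = {β} ∪ {ε}
  {α,β,ζ}  = {α,ζ} ∪ {β}
  {α,ε,ζ}  = {α,ζ} ∪ {ε}
  {β,γ,δ,ε}  = {α,ζ}ᶜ
  {α,β,γ,δ,ζ}  = {ε}ᶜ
  {α,γ,δ,ε,ζ}  = {β}ᶜ
Iteration 2 (4 new):
  {β,γ,δ}  = {α,ε,ζ}ᶜ
  {γ,δ,ε}  = {α,β,ζ}ᶜ
  {α,β,ε,ζ}  = {β,ε} ∪ {α,ζ}
  {α,γ,δ,ζ}  = {β,ε}ᶜ
Iteration 3: +1 →
  {γ,δ}  = {α,β,ε,ζ}ᶜ
Iteration 4: closed — nothing new.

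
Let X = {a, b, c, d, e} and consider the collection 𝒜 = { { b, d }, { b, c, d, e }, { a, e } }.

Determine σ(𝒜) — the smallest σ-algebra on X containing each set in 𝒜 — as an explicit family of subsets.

σ(𝒜) = { {}, { a }, { c }, { e }, { a, c }, { a, e }, { b, d }, { c, e }, { a, b, d }, { a, c, e }, { b, c, d }, { b, d, e }, { a, b, c, d }, { a, b, d, e }, { b, c, d, e }, X }

Trace:
Seed the family with 𝒜 together with ∅ and X: { {}, { a, e }, { b, d }, { b, c, d, e }, X }.
Iteration 1 adds 4:
  { a }  = { b, c, d, e }ᶜ
  { a, c, e }  = { b, d }ᶜ
  { b, c, d }  = { a, e }ᶜ
  { a, b, d, e }  = { a, e } ∪ { b, d }
  [9 total]
Iteration 2 (3 new):
  { c }  = { a, b, d, e }ᶜ
  { a, b, d }  = { b, d } ∪ { a }
  { a, b, c, d }  = { b, c, d } ∪ { a }
  [12 total]
Iteration 3 adds 3:
  { e }  = { a, b, c, d }ᶜ
  { a, c }  = { c } ∪ { a }
  { c, e }  = { a, b, d }ᶜ
  [15 total]
Iteration 4. New:
  { b, d, e }  = { a, c }ᶜ
  [16 total]
Iteration 5: no new sets; the family is a σ-algebra.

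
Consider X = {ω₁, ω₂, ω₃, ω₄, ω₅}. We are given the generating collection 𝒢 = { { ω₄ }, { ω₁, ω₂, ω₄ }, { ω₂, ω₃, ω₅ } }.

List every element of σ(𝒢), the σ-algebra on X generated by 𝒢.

Take S₀ = 𝒢 ∪ {∅, X} = { {}, { ω₄ }, { ω₁, ω₂, ω₄ }, { ω₂, ω₃, ω₅ }, X }.
Round 1. New:
  { ω₁, ω₄ }  = complement { ω₂, ω₃, ω₅ }
  { ω₃, ω₅ }  = complement { ω₁, ω₂, ω₄ }
  { ω₁, ω₂, ω₃, ω₅ }  = complement { ω₄ }
  { ω₂, ω₃, ω₄, ω₅ }  = { ω₂, ω₃, ω₅ } ∪ { ω₄ }
  |family| = 9
Round 2 adds 3:
  { ω₁ }  = complement { ω₂, ω₃, ω₄, ω₅ }
  { ω₃, ω₄, ω₅ }  = { ω₄ } ∪ { ω₃, ω₅ }
  { ω₁, ω₃, ω₄, ω₅ }  = { ω₁, ω₄ } ∪ { ω₃, ω₅ }
  |family| = 12
Round 3 (3 new):
  { ω₂ }  = complement { ω₁, ω₃, ω₄, ω₅ }
  { ω₁, ω₂ }  = complement { ω₃, ω₄, ω₅ }
  { ω₁, ω₃, ω₅ }  = { ω₃, ω₅ } ∪ { ω₁ }
  |family| = 15
Round 4: +1 →
  { ω₂, ω₄ }  = complement { ω₁, ω₃, ω₅ }
  |family| = 16
Round 5: closed — nothing new.

Hence σ(𝒢) has 16 members: { {}, { ω₁ }, { ω₂ }, { ω₄ }, { ω₁, ω₂ }, { ω₁, ω₄ }, { ω₂, ω₄ }, { ω₃, ω₅ }, { ω₁, ω₂, ω₄ }, { ω₁, ω₃, ω₅ }, { ω₂, ω₃, ω₅ }, { ω₃, ω₄, ω₅ }, { ω₁, ω₂, ω₃, ω₅ }, { ω₁, ω₃, ω₄, ω₅ }, { ω₂, ω₃, ω₄, ω₅ }, X }.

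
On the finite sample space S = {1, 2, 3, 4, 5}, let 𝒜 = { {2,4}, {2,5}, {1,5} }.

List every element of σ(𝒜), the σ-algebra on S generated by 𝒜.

|σ(𝒜)| = 32.  σ(𝒜) = { {}, {1}, {2}, {3}, {4}, {5}, {1,2}, {1,3}, {1,4}, {1,5}, {2,3}, {2,4}, {2,5}, {3,4}, {3,5}, {4,5}, {1,2,3}, {1,2,4}, {1,2,5}, {1,3,4}, {1,3,5}, {1,4,5}, {2,3,4}, {2,3,5}, {2,4,5}, {3,4,5}, {1,2,3,4}, {1,2,3,5}, {1,2,4,5}, {1,3,4,5}, {2,3,4,5}, S }

Check:
Seed the family with 𝒜 together with ∅ and S: { {}, {1,5}, {2,4}, {2,5}, S }.
Step 1 adds 6:
  {1,2,5}  = {2,5} ∪ {1,5}
  {1,3,4}  = complement {2,5}
  {1,3,5}  = complement {2,4}
  {2,3,4}  = complement {1,5}
  {2,4,5}  = {2,5} ∪ {2,4}
  {1,2,4,5}  = {1,5} ∪ {2,4}
  (now 11)
Step 2 adds 7:
  {3}  = complement {1,2,4,5}
  {1,3}  = complement {2,4,5}
  {3,4}  = complement {1,2,5}
  {1,2,3,4}  = {1,3,4} ∪ {2,3,4}
  {1,2,3,5}  = {2,5} ∪ {1,3,5}
  {1,3,4,5}  = {1,3,5} ∪ {1,3,4}
  {2,3,4,5}  = {2,5} ∪ {2,3,4}
  (now 18)
Step 3 (5 new):
  {1}  = complement {2,3,4,5}
  {2}  = complement {1,3,4,5}
  {4}  = complement {1,2,3,5}
  {5}  = complement {1,2,3,4}
  {2,3,5}  = {3} ∪ {2,5}
  (now 23)
Step 4: +9 →
  {1,2}  = {2} ∪ {1}
  {1,4}  = complement {2,3,5}
  {2,3}  = {2} ∪ {3}
  {3,5}  = {5} ∪ {3}
  {4,5}  = {5} ∪ {4}
  {1,2,3}  = {2} ∪ {1,3}
  {1,2,4}  = {2,4} ∪ {1}
  {1,4,5}  = {1,5} ∪ {4}
  {3,4,5}  = {3,4} ∪ {5}
  (now 32)
Step 5 adds nothing — fixpoint reached.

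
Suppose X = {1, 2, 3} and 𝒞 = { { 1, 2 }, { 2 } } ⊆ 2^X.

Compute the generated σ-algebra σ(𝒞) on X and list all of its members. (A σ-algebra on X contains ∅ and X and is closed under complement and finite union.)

σ(𝒞) = { {}, { 1 }, { 2 }, { 3 }, { 1, 2 }, { 1, 3 }, { 2, 3 }, X }

Check:
Initial family (4 sets): { {}, { 2 }, { 1, 2 }, X }.
Iteration 1 adds 2:
  { 3 }  = complement { 1, 2 }
  { 1, 3 }  = complement { 2 }
  |family| = 6
Iteration 2: +1 →
  { 2, 3 }  = { 3 } ∪ { 2 }
  |family| = 7
Iteration 3: +1 →
  { 1 }  = complement { 2, 3 }
  |family| = 8
Iteration 4: already closed under ᶜ and ∪.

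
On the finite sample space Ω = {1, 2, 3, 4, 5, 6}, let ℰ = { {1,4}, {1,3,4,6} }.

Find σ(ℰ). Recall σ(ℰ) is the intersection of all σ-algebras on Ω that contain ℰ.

σ(ℰ) = { {}, {1,4}, {2,5}, {3,6}, {1,2,4,5}, {1,3,4,6}, {2,3,5,6}, Ω }

Check:
Start: ℰ ∪ {∅, Ω} = { {}, {1,4}, {1,3,4,6}, Ω }.
Step 1 (2 new):
  {2,5}  = {1,3,4,6}ᶜ
  {2,3,5,6}  = {1,4}ᶜ
  [6 total]
Step 2 (1 new):
  {1,2,4,5}  = {2,5} ∪ {1,4}
  [7 total]
Step 3. New:
  {3,6}  = {1,2,4,5}ᶜ
  [8 total]
Step 4: stable.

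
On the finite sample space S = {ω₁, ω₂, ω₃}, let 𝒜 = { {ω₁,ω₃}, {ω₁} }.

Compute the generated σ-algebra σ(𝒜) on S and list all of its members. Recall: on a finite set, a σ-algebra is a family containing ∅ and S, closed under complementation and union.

Start: 𝒜 ∪ {∅, S} = { {}, {ω₁}, {ω₁,ω₃}, S }.
Round 1: 2 new —
  {ω₂}  = ᶜ of {ω₁,ω₃}
  {ω₂,ω₃}  = ᶜ of {ω₁}
  (now 6)
Round 2 (1 new):
  {ω₁,ω₂}  = {ω₂} ∪ {ω₁}
  (now 7)
Round 3 adds 1:
  {ω₃}  = ᶜ of {ω₁,ω₂}
  (now 8)
Round 4: stable.

Hence σ(𝒜) has 8 members: { {}, {ω₁}, {ω₂}, {ω₃}, {ω₁,ω₂}, {ω₁,ω₃}, {ω₂,ω₃}, S }.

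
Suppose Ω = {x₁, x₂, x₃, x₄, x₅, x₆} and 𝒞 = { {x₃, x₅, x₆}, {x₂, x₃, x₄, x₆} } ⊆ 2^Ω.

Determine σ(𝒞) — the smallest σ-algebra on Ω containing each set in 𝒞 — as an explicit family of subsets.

σ(𝒞) (16 sets): { {}, {x₁}, {x₅}, {x₁, x₅}, {x₂, x₄}, {x₃, x₆}, {x₁, x₂, x₄}, {x₁, x₃, x₆}, {x₂, x₄, x₅}, {x₃, x₅, x₆}, {x₁, x₂, x₄, x₅}, {x₁, x₃, x₅, x₆}, {x₂, x₃, x₄, x₆}, {x₁, x₂, x₃, x₄, x₆}, {x₂, x₃, x₄, x₅, x₆}, Ω }

Derivation:
Initial family (4 sets): { {}, {x₃, x₅, x₆}, {x₂, x₃, x₄, x₆}, Ω }.
Step 1 adds 3:
  {x₁, x₅}  = {x₂, x₃, x₄, x₆}ᶜ
  {x₁, x₂, x₄}  = {x₃, x₅, x₆}ᶜ
  {x₂, x₃, x₄, x₅, x₆}  = {x₂, x₃, x₄, x₆} ∪ {x₃, x₅, x₆}
Step 2. New:
  {x₁}  = {x₂, x₃, x₄, x₅, x₆}ᶜ
  {x₁, x₂, x₄, x₅}  = {x₁, x₅} ∪ {x₁, x₂, x₄}
  {x₁, x₃, x₅, x₆}  = {x₃, x₅, x₆} ∪ {x₁, x₅}
  {x₁, x₂, x₃, x₄, x₆}  = {x₂, x₃, x₄, x₆} ∪ {x₁, x₂, x₄}
Step 3 (3 new):
  {x₅}  = {x₁, x₂, x₃, x₄, x₆}ᶜ
  {x₂, x₄}  = {x₁, x₃, x₅, x₆}ᶜ
  {x₃, x₆}  = {x₁, x₂, x₄, x₅}ᶜ
Step 4 (2 new):
  {x₁, x₃, x₆}  = {x₃, x₆} ∪ {x₁}
  {x₂, x₄, x₅}  = {x₂, x₄} ∪ {x₅}
Step 5 adds nothing — fixpoint reached.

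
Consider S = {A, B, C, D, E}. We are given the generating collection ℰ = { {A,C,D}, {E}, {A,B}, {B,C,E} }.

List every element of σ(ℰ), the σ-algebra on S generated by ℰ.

|σ(ℰ)| = 32.  σ(ℰ) = { ∅, {A}, {B}, {C}, {D}, {E}, {A,B}, {A,C}, {A,D}, {A,E}, {B,C}, {B,D}, {B,E}, {C,D}, {C,E}, {D,E}, {A,B,C}, {A,B,D}, {A,B,E}, {A,C,D}, {A,C,E}, {A,D,E}, {B,C,D}, {B,C,E}, {B,D,E}, {C,D,E}, {A,B,C,D}, {A,B,C,E}, {A,B,D,E}, {A,C,D,E}, {B,C,D,E}, S }

Check:
Seed the family with ℰ together with ∅ and S: { ∅, {E}, {A,B}, {A,C,D}, {B,C,E}, S }.
Iteration 1 (7 new):
  {A,D}  = {B,C,E}ᶜ
  {B,E}  = {A,C,D}ᶜ
  {A,B,E}  = {A,B} ∪ {E}
  {C,D,E}  = {A,B}ᶜ
  {A,B,C,D}  = {E}ᶜ
  {A,B,C,E}  = {B,C,E} ∪ {A,B}
  {A,C,D,E}  = {A,C,D} ∪ {E}
Iteration 2 (7 new):
  {B}  = {A,C,D,E}ᶜ
  {D}  = {A,B,C,E}ᶜ
  {C,D}  = {A,B,E}ᶜ
  {A,B,D}  = {A,B} ∪ {A,D}
  {A,D,E}  = {E} ∪ {A,D}
  {A,B,D,E}  = {B,E} ∪ {A,D}
  {B,C,D,E}  = {B,E} ∪ {C,D,E}
Iteration 3 (8 new):
  {A}  = {B,C,D,E}ᶜ
  {C}  = {A,B,D,E}ᶜ
  {B,C}  = {A,D,E}ᶜ
  {B,D}  = {B} ∪ {D}
  {C,E}  = {A,B,D}ᶜ
  {D,E}  = {E} ∪ {D}
  {B,C,D}  = {C,D} ∪ {B}
  {B,D,E}  = {B,E} ∪ {D}
Iteration 4. New:
  {A,C}  = {B,D,E}ᶜ
  {A,E}  = {B,C,D}ᶜ
  {A,B,C}  = {D,E}ᶜ
  {A,C,E}  = {B,D}ᶜ
Iteration 5: already closed under ᶜ and ∪.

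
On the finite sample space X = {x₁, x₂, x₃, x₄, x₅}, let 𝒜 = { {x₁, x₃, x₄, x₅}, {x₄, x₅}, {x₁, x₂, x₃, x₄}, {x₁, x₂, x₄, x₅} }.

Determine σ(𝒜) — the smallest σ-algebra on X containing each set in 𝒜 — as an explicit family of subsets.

Seed the family with 𝒜 together with ∅ and X: { ∅, {x₄, x₅}, {x₁, x₂, x₃, x₄}, {x₁, x₂, x₄, x₅}, {x₁, x₃, x₄, x₅}, X }.
Pass 1: +4 →
  {x₂}  = complement {x₁, x₃, x₄, x₅}
  {x₃}  = complement {x₁, x₂, x₄, x₅}
  {x₅}  = complement {x₁, x₂, x₃, x₄}
  {x₁, x₂, x₃}  = complement {x₄, x₅}
  |family| = 10
Pass 2 (6 new):
  {x₂, x₃}  = {x₂} ∪ {x₃}
  {x₂, x₅}  = {x₂} ∪ {x₅}
  {x₃, x₅}  = {x₅} ∪ {x₃}
  {x₂, x₄, x₅}  = {x₂} ∪ {x₄, x₅}
  {x₃, x₄, x₅}  = {x₄, x₅} ∪ {x₃}
  {x₁, x₂, x₃, x₅}  = {x₁, x₂, x₃} ∪ {x₅}
  |family| = 16
Pass 3 adds 8:
  {x₄}  = complement {x₁, x₂, x₃, x₅}
  {x₁, x₂}  = complement {x₃, x₄, x₅}
  {x₁, x₃}  = complement {x₂, x₄, x₅}
  {x₁, x₂, x₄}  = complement {x₃, x₅}
  {x₁, x₃, x₄}  = complement {x₂, x₅}
  {x₁, x₄, x₅}  = complement {x₂, x₃}
  {x₂, x₃, x₅}  = {x₃} ∪ {x₂, x₅}
  {x₂, x₃, x₄, x₅}  = {x₄, x₅} ∪ {x₂, x₃}
  |family| = 24
Pass 4: +7 →
  {x₁}  = complement {x₂, x₃, x₄, x₅}
  {x₁, x₄}  = complement {x₂, x₃, x₅}
  {x₂, x₄}  = {x₂} ∪ {x₄}
  {x₃, x₄}  = {x₃} ∪ {x₄}
  {x₁, x₂, x₅}  = {x₂, x₅} ∪ {x₁, x₂}
  {x₁, x₃, x₅}  = {x₅} ∪ {x₁, x₃}
  {x₂, x₃, x₄}  = {x₂, x₃} ∪ {x₄}
  |family| = 31
Pass 5: +1 →
  {x₁, x₅}  = complement {x₂, x₃, x₄}
  |family| = 32
Pass 6: stable.

σ(𝒜) = { ∅, {x₁}, {x₂}, {x₃}, {x₄}, {x₅}, {x₁, x₂}, {x₁, x₃}, {x₁, x₄}, {x₁, x₅}, {x₂, x₃}, {x₂, x₄}, {x₂, x₅}, {x₃, x₄}, {x₃, x₅}, {x₄, x₅}, {x₁, x₂, x₃}, {x₁, x₂, x₄}, {x₁, x₂, x₅}, {x₁, x₃, x₄}, {x₁, x₃, x₅}, {x₁, x₄, x₅}, {x₂, x₃, x₄}, {x₂, x₃, x₅}, {x₂, x₄, x₅}, {x₃, x₄, x₅}, {x₁, x₂, x₃, x₄}, {x₁, x₂, x₃, x₅}, {x₁, x₂, x₄, x₅}, {x₁, x₃, x₄, x₅}, {x₂, x₃, x₄, x₅}, X }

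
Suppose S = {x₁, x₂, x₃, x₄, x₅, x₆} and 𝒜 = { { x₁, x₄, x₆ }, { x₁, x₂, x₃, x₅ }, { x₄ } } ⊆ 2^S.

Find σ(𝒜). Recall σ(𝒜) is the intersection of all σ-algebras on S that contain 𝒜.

σ(𝒜) = { {  }, { x₁ }, { x₄ }, { x₆ }, { x₁, x₄ }, { x₁, x₆ }, { x₄, x₆ }, { x₁, x₄, x₆ }, { x₂, x₃, x₅ }, { x₁, x₂, x₃, x₅ }, { x₂, x₃, x₄, x₅ }, { x₂, x₃, x₅, x₆ }, { x₁, x₂, x₃, x₄, x₅ }, { x₁, x₂, x₃, x₅, x₆ }, { x₂, x₃, x₄, x₅, x₆ }, S }

Derivation:
Initial family (5 sets): { {  }, { x₄ }, { x₁, x₄, x₆ }, { x₁, x₂, x₃, x₅ }, S }.
Pass 1: 4 new —
  { x₄, x₆ }  = { x₁, x₂, x₃, x₅ }ᶜ
  { x₂, x₃, x₅ }  = { x₁, x₄, x₆ }ᶜ
  { x₁, x₂, x₃, x₄, x₅ }  = { x₄ } ∪ { x₁, x₂, x₃, x₅ }
  { x₁, x₂, x₃, x₅, x₆ }  = { x₄ }ᶜ
Pass 2: 3 new —
  { x₆ }  = { x₁, x₂, x₃, x₄, x₅ }ᶜ
  { x₂, x₃, x₄, x₅ }  = { x₂, x₃, x₅ } ∪ { x₄ }
  { x₂, x₃, x₄, x₅, x₆ }  = { x₂, x₃, x₅ } ∪ { x₄, x₆ }
Pass 3: 3 new —
  { x₁ }  = { x₂, x₃, x₄, x₅, x₆ }ᶜ
  { x₁, x₆ }  = { x₂, x₃, x₄, x₅ }ᶜ
  { x₂, x₃, x₅, x₆ }  = { x₂, x₃, x₅ } ∪ { x₆ }
Pass 4 adds 1:
  { x₁, x₄ }  = { x₂, x₃, x₅, x₆ }ᶜ
Pass 5: stable.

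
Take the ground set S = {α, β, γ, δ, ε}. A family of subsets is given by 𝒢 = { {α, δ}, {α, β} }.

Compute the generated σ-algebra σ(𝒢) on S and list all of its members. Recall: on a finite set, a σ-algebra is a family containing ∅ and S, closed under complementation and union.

Take S₀ = 𝒢 ∪ {∅, S} = { ∅, {α, β}, {α, δ}, S }.
Step 1: +3 →
  {α, β, δ}  = {α, β} ∪ {α, δ}
  {β, γ, ε}  = complement {α, δ}
  {γ, δ, ε}  = complement {α, β}
  (now 7)
Step 2. New:
  {γ, ε}  = complement {α, β, δ}
  {α, β, γ, ε}  = {β, γ, ε} ∪ {α, β}
  {α, γ, δ, ε}  = {γ, δ, ε} ∪ {α, δ}
  {β, γ, δ, ε}  = {γ, δ, ε} ∪ {β, γ, ε}
  (now 11)
Step 3 (3 new):
  {α}  = complement {β, γ, δ, ε}
  {β}  = complement {α, γ, δ, ε}
  {δ}  = complement {α, β, γ, ε}
  (now 14)
Step 4: +2 →
  {β, δ}  = {δ} ∪ {β}
  {α, γ, ε}  = {γ, ε} ∪ {α}
  (now 16)
Step 5: no new sets; the family is a σ-algebra.

Therefore σ(𝒢) = { ∅, {α}, {β}, {δ}, {α, β}, {α, δ}, {β, δ}, {γ, ε}, {α, β, δ}, {α, γ, ε}, {β, γ, ε}, {γ, δ, ε}, {α, β, γ, ε}, {α, γ, δ, ε}, {β, γ, δ, ε}, S } (|σ(𝒢)| = 16).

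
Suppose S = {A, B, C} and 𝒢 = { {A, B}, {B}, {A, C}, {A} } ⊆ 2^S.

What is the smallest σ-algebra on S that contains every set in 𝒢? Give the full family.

Take S₀ = 𝒢 ∪ {∅, S} = { {}, {A}, {B}, {A, B}, {A, C}, S }.
Iteration 1: +2 →
  {C}  = complement {A, B}
  {B, C}  = complement {A}
  (now 8)
Iteration 2: already closed under ᶜ and ∪.

|σ(𝒢)| = 8.  σ(𝒢) = { {}, {A}, {B}, {C}, {A, B}, {A, C}, {B, C}, S }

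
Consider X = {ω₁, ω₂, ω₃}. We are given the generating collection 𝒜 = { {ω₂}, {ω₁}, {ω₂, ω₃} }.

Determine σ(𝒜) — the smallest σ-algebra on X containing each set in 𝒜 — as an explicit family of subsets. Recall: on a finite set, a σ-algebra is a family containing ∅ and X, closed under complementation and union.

Answer: σ(𝒜) = { ∅, {ω₁}, {ω₂}, {ω₃}, {ω₁, ω₂}, {ω₁, ω₃}, {ω₂, ω₃}, X }

Derivation:
Start: 𝒜 ∪ {∅, X} = { ∅, {ω₁}, {ω₂}, {ω₂, ω₃}, X }.
Round 1: 2 new —
  {ω₁, ω₂}  = {ω₂} ∪ {ω₁}
  {ω₁, ω₃}  = X∖{ω₂}
Round 2: 1 new —
  {ω₃}  = X∖{ω₁, ω₂}
Round 3: stable.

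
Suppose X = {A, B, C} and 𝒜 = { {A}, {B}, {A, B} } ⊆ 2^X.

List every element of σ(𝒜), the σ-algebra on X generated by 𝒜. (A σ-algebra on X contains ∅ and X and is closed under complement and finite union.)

|σ(𝒜)| = 8.  σ(𝒜) = { {}, {A}, {B}, {C}, {A, B}, {A, C}, {B, C}, X }

Working:
Initial family (5 sets): { {}, {A}, {B}, {A, B}, X }.
Iteration 1: +3 →
  {C}  = ᶜ of {A, B}
  {A, C}  = ᶜ of {B}
  {B, C}  = ᶜ of {A}
  [8 total]
Iteration 2 adds nothing — fixpoint reached.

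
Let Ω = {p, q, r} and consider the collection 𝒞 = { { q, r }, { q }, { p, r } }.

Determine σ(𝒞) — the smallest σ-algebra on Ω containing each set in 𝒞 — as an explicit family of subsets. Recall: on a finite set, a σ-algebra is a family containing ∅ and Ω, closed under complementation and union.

|σ(𝒞)| = 8.  σ(𝒞) = { {}, { p }, { q }, { r }, { p, q }, { p, r }, { q, r }, Ω }

Trace:
Begin from { {}, { q }, { p, r }, { q, r }, Ω } (that is, 𝒞 plus ∅ and Ω).
Round 1: 1 new —
  { p }  = Ω∖{ q, r }
  [6 total]
Round 2 adds 1:
  { p, q }  = { q } ∪ { p }
  [7 total]
Round 3 adds 1:
  { r }  = Ω∖{ p, q }
  [8 total]
Round 4: no new sets; the family is a σ-algebra.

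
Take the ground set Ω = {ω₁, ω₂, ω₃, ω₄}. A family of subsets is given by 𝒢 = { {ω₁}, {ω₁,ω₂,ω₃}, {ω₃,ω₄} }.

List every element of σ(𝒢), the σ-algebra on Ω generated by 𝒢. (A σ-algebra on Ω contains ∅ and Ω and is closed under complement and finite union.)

σ(𝒢) = { {}, {ω₁}, {ω₂}, {ω₃}, {ω₄}, {ω₁,ω₂}, {ω₁,ω₃}, {ω₁,ω₄}, {ω₂,ω₃}, {ω₂,ω₄}, {ω₃,ω₄}, {ω₁,ω₂,ω₃}, {ω₁,ω₂,ω₄}, {ω₁,ω₃,ω₄}, {ω₂,ω₃,ω₄}, Ω }

Check:
Start: 𝒢 ∪ {∅, Ω} = { {}, {ω₁}, {ω₃,ω₄}, {ω₁,ω₂,ω₃}, Ω }.
Iteration 1. New:
  {ω₄}  = ᶜ of {ω₁,ω₂,ω₃}
  {ω₁,ω₂}  = ᶜ of {ω₃,ω₄}
  {ω₁,ω₃,ω₄}  = {ω₃,ω₄} ∪ {ω₁}
  {ω₂,ω₃,ω₄}  = ᶜ of {ω₁}
  (now 9)
Iteration 2 adds 3:
  {ω₂}  = ᶜ of {ω₁,ω₃,ω₄}
  {ω₁,ω₄}  = {ω₄} ∪ {ω₁}
  {ω₁,ω₂,ω₄}  = {ω₁,ω₂} ∪ {ω₄}
  (now 12)
Iteration 3 (3 new):
  {ω₃}  = ᶜ of {ω₁,ω₂,ω₄}
  {ω₂,ω₃}  = ᶜ of {ω₁,ω₄}
  {ω₂,ω₄}  = {ω₄} ∪ {ω₂}
  (now 15)
Iteration 4: 1 new —
  {ω₁,ω₃}  = ᶜ of {ω₂,ω₄}
  (now 16)
Iteration 5: closed — nothing new.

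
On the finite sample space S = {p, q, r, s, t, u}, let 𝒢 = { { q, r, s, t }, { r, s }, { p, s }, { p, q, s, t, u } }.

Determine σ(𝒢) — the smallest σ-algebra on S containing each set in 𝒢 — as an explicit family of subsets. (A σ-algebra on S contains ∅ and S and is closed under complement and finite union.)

Answer: σ(𝒢) = { {  }, { p }, { r }, { s }, { u }, { p, r }, { p, s }, { p, u }, { q, t }, { r, s }, { r, u }, { s, u }, { p, q, t }, { p, r, s }, { p, r, u }, { p, s, u }, { q, r, t }, { q, s, t }, { q, t, u }, { r, s, u }, { p, q, r, t }, { p, q, s, t }, { p, q, t, u }, { p, r, s, u }, { q, r, s, t }, { q, r, t, u }, { q, s, t, u }, { p, q, r, s, t }, { p, q, r, t, u }, { p, q, s, t, u }, { q, r, s, t, u }, S }

Trace:
Initial family (6 sets): { {  }, { p, s }, { r, s }, { q, r, s, t }, { p, q, s, t, u }, S }.
Round 1 adds 6:
  { r }  = { p, q, s, t, u }ᶜ
  { p, u }  = { q, r, s, t }ᶜ
  { p, r, s }  = { r, s } ∪ { p, s }
  { p, q, t, u }  = { r, s }ᶜ
  { q, r, t, u }  = { p, s }ᶜ
  { p, q, r, s, t }  = { p, s } ∪ { q, r, s, t }
  — 12 sets.
Round 2. New:
  { u }  = { p, q, r, s, t }ᶜ
  { p, r, u }  = { p, u } ∪ { r }
  { p, s, u }  = { p, u } ∪ { p, s }
  { q, t, u }  = { p, r, s }ᶜ
  { p, r, s, u }  = { r, s } ∪ { p, u }
  { p, q, r, t, u }  = { p, u } ∪ { q, r, t, u }
  { q, r, s, t, u }  = { r, s } ∪ { q, r, t, u }
  — 19 sets.
Round 3 (7 new):
  { p }  = { q, r, s, t, u }ᶜ
  { s }  = { p, q, r, t, u }ᶜ
  { q, t }  = { p, r, s, u }ᶜ
  { r, u }  = { u } ∪ { r }
  { q, r, t }  = { p, s, u }ᶜ
  { q, s, t }  = { p, r, u }ᶜ
  { r, s, u }  = { r, s } ∪ { u }
  — 26 sets.
Round 4 adds 6:
  { p, r }  = { p } ∪ { r }
  { s, u }  = { u } ∪ { s }
  { p, q, t }  = { r, s, u }ᶜ
  { p, q, r, t }  = { p } ∪ { q, r, t }
  { p, q, s, t }  = { r, u }ᶜ
  { q, s, t, u }  = { q, t, u } ∪ { s }
  — 32 sets.
After Round 5 the family is unchanged; done.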